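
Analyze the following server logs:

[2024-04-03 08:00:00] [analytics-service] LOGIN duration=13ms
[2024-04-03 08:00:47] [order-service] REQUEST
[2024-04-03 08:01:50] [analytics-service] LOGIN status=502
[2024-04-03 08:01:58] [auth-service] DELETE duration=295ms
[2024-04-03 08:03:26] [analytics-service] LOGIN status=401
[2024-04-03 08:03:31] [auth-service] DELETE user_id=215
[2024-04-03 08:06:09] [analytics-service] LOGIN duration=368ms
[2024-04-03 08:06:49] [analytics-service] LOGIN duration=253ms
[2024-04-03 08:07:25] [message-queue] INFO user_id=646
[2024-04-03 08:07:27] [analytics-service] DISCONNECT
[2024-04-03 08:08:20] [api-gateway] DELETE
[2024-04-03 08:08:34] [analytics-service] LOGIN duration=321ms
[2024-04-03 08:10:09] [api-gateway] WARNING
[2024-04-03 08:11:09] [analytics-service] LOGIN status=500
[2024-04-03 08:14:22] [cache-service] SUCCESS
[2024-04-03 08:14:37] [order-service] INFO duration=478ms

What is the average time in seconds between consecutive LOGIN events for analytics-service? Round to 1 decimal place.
111.5

To calculate average interval:

1. Find all LOGIN events for analytics-service in order
2. Calculate time gaps between consecutive events
3. Compute mean of gaps: 669 / 6 = 111.5 seconds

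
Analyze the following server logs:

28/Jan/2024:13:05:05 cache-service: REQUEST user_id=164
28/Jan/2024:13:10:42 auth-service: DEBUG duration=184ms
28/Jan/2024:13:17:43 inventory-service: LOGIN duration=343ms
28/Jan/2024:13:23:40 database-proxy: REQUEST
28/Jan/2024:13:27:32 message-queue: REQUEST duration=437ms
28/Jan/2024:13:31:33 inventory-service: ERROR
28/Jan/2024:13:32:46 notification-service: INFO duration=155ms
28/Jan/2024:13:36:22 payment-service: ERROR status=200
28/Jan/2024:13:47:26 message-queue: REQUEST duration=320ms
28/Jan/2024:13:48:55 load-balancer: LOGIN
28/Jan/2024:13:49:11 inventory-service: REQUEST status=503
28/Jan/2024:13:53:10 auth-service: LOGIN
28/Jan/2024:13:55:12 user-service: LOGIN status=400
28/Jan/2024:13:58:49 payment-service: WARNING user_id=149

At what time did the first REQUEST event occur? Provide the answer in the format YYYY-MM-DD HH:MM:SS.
2024-01-28 13:05:05

To find the first event:

1. Filter for all REQUEST events
2. Sort by timestamp
3. Select the first one
4. Timestamp: 2024-01-28 13:05:05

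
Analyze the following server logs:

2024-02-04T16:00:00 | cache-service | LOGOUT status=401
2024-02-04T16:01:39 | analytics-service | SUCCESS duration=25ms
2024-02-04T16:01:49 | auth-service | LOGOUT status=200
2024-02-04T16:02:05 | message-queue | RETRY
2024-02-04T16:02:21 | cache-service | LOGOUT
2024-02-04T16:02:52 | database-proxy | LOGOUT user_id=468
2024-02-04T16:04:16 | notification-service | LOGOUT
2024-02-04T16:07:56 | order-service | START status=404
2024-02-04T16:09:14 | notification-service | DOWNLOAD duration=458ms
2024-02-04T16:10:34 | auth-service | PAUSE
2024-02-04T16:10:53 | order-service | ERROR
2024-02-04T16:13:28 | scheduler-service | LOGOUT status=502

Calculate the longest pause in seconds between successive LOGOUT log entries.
552

To find the longest gap:

1. Extract all LOGOUT events in chronological order
2. Calculate time differences between consecutive events
3. Find the maximum difference
4. Longest gap: 552 seconds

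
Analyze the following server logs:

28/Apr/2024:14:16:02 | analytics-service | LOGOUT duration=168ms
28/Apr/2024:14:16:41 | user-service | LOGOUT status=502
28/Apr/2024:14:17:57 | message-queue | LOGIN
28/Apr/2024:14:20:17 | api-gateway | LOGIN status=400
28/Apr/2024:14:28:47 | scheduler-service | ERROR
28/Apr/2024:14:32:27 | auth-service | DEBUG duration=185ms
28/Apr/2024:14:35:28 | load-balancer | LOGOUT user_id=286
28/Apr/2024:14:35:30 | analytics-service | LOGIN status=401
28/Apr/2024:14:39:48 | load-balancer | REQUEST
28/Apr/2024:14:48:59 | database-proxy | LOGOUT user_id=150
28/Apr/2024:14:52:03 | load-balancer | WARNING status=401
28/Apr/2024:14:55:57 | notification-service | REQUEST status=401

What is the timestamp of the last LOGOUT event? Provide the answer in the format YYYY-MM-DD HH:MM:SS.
2024-04-28 14:48:59

To find the last event:

1. Filter for all LOGOUT events
2. Sort by timestamp
3. Select the last one
4. Timestamp: 2024-04-28 14:48:59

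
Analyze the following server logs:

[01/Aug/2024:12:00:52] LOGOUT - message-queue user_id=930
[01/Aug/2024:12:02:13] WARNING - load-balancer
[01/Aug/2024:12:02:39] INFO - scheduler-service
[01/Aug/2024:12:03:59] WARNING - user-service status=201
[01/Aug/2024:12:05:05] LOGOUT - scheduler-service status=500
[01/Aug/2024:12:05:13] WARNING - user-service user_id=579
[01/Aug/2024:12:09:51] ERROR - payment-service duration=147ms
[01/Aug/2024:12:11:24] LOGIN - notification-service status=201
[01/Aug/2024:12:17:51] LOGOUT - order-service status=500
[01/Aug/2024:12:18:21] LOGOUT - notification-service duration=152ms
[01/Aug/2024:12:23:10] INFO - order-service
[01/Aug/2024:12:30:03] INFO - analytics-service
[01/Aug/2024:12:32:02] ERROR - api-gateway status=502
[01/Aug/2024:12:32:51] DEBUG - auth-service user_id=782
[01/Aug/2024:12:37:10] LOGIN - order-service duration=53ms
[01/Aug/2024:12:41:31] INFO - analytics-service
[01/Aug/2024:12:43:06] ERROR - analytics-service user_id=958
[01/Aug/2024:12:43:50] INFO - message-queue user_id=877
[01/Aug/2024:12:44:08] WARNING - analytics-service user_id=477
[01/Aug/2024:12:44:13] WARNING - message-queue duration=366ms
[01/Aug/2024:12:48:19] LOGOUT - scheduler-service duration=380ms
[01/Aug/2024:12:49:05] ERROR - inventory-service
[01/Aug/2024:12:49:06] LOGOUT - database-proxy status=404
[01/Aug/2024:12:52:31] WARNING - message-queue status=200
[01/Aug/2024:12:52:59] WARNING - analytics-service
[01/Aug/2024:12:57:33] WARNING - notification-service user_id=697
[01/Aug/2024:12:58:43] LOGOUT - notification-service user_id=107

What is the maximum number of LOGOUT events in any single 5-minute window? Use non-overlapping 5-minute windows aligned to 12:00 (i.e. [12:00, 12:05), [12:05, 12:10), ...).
2

To find the burst window:

1. Divide the log period into non-overlapping 5-minute windows starting at 12:00
2. Count LOGOUT events in each window
3. Find the window with maximum count
4. Maximum events in a window: 2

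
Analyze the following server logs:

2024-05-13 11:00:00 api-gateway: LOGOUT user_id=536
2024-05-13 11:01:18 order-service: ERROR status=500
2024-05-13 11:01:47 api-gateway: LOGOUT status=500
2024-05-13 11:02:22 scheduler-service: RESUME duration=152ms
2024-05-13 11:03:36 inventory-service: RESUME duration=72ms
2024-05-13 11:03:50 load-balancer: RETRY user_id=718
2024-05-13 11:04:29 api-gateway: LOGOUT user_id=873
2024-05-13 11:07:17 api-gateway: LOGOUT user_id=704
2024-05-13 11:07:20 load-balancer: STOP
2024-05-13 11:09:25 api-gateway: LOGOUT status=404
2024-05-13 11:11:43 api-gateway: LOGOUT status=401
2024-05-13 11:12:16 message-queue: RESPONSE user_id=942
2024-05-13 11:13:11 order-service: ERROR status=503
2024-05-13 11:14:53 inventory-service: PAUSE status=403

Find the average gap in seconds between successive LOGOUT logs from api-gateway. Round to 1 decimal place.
140.6

To calculate average interval:

1. Find all LOGOUT events for api-gateway in order
2. Calculate time gaps between consecutive events
3. Compute mean of gaps: 703 / 5 = 140.6 seconds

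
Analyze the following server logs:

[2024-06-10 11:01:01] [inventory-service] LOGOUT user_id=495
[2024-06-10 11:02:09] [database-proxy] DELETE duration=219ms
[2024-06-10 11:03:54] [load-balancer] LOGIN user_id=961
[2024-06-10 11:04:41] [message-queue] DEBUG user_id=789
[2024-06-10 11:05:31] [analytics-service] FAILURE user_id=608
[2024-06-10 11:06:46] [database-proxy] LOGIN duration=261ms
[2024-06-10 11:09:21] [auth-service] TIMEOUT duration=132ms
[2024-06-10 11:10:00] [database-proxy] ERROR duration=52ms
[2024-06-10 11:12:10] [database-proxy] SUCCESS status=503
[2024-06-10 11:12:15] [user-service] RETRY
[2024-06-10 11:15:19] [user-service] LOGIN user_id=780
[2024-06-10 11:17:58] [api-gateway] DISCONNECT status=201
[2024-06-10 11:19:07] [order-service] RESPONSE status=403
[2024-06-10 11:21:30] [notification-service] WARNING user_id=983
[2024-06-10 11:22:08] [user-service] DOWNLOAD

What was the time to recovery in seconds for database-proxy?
130

To calculate recovery time:

1. Find ERROR event for database-proxy: 2024-06-10 11:10:00
2. Find next SUCCESS event for database-proxy: 2024-06-10 11:12:10
3. Recovery time: 2024-06-10 11:12:10 - 2024-06-10 11:10:00 = 130 seconds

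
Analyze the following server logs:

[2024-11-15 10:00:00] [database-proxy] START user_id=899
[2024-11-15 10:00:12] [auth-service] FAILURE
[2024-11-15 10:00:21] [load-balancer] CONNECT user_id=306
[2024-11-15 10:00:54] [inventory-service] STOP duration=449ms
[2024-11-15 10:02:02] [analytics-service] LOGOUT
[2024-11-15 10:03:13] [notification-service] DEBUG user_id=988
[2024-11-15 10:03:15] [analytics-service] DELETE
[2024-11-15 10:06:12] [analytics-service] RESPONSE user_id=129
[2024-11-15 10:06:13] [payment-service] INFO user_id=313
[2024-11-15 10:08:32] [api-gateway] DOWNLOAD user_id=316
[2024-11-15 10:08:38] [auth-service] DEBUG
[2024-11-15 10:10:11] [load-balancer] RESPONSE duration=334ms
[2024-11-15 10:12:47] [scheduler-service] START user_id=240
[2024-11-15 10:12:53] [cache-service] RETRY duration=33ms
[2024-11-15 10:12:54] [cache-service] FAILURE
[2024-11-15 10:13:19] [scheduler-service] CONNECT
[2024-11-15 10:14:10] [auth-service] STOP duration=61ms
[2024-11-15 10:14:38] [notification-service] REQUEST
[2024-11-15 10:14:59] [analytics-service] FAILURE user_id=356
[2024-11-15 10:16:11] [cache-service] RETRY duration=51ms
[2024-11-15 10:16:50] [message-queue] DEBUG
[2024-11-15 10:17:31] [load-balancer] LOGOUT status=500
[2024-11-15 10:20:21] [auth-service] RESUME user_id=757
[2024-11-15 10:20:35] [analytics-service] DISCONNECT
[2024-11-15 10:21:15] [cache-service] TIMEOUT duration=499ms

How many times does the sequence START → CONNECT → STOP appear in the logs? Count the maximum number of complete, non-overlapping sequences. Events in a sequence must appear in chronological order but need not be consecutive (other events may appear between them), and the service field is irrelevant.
2

To count sequences:

1. Look for pattern: START → CONNECT → STOP
2. Greedily scan the log in chronological order, matching each sequence element in turn (ignoring service)
3. Each time the full pattern completes, increment the count and restart matching from the next event
4. Complete non-overlapping sequences found: 2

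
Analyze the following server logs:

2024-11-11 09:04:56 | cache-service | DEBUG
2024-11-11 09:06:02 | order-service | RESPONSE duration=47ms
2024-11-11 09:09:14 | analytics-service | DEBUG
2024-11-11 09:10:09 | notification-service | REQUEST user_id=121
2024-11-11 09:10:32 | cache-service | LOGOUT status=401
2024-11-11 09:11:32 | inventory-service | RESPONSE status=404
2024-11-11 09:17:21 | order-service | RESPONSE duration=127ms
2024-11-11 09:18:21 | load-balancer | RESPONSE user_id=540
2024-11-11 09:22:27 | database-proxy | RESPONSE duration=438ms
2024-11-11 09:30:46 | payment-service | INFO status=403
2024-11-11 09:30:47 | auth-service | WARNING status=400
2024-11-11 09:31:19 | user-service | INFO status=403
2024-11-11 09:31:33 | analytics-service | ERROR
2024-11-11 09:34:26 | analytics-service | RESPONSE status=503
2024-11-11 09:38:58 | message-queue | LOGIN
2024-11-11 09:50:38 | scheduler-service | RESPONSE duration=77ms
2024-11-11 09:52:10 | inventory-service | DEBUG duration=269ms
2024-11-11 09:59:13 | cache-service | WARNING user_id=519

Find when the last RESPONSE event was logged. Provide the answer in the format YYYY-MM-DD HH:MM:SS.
2024-11-11 09:50:38

To find the last event:

1. Filter for all RESPONSE events
2. Sort by timestamp
3. Select the last one
4. Timestamp: 2024-11-11 09:50:38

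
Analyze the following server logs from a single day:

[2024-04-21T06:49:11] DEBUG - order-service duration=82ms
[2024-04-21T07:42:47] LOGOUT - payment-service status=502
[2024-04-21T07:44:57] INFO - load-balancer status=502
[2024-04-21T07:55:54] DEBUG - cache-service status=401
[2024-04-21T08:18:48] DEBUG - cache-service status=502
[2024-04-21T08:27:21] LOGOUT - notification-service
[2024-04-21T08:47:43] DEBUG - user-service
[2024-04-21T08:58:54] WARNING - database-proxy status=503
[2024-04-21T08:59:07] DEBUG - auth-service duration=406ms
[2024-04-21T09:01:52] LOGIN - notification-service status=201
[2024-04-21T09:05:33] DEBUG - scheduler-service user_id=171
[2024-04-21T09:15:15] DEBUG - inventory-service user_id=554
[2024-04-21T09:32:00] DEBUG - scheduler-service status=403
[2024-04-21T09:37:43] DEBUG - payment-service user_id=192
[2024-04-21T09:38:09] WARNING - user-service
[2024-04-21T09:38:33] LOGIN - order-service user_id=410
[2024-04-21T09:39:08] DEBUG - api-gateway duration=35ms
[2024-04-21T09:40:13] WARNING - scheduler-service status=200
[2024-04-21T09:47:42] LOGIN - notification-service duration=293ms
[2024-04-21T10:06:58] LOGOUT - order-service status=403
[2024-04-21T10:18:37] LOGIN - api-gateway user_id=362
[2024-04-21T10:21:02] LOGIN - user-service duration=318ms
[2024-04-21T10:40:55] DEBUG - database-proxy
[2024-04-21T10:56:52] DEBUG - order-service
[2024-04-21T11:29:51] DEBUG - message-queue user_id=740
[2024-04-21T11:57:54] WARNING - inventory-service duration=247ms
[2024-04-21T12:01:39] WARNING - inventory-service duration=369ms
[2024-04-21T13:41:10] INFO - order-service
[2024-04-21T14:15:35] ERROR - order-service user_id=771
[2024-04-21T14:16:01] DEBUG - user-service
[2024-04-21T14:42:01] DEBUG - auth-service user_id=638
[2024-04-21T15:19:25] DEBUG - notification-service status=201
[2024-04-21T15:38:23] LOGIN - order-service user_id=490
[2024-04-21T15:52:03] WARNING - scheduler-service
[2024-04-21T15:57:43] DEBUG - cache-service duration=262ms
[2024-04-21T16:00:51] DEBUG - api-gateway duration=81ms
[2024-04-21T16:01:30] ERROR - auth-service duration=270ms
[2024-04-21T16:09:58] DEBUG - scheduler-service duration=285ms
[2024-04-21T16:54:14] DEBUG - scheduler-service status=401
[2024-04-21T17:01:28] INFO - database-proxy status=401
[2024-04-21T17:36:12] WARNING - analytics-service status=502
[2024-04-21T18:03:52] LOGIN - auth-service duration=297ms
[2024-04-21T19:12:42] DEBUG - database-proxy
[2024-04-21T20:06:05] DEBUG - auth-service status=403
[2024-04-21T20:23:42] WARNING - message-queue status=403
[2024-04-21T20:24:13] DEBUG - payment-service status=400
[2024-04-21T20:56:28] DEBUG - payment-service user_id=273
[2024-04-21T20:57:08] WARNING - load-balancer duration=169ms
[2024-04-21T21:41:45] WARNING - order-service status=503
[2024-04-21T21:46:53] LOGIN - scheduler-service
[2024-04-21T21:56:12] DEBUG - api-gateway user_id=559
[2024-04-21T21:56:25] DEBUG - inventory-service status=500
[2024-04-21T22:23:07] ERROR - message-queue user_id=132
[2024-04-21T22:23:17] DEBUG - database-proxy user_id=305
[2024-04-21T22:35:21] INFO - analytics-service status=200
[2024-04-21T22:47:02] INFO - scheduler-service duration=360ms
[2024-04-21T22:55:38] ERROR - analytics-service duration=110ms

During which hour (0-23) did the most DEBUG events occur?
9

To find the peak hour:

1. Group all DEBUG events by hour
2. Count events in each hour
3. Find hour with maximum count
4. Peak hour: 9 (with 5 events)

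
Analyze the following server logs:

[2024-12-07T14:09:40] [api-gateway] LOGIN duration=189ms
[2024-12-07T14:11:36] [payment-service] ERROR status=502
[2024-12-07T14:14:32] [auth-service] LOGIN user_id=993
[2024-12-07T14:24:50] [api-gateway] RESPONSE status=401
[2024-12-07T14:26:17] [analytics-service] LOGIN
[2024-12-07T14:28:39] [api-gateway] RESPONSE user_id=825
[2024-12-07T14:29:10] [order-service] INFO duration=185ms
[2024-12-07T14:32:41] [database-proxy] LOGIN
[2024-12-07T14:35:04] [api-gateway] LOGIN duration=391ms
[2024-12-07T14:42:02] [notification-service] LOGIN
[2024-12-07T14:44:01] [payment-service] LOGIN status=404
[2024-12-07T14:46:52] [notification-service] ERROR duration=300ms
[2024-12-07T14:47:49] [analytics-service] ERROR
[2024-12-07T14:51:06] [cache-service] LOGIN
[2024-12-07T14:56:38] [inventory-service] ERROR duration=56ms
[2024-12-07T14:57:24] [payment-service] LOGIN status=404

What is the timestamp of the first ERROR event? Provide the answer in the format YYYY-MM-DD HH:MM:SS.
2024-12-07 14:11:36

To find the first event:

1. Filter for all ERROR events
2. Sort by timestamp
3. Select the first one
4. Timestamp: 2024-12-07 14:11:36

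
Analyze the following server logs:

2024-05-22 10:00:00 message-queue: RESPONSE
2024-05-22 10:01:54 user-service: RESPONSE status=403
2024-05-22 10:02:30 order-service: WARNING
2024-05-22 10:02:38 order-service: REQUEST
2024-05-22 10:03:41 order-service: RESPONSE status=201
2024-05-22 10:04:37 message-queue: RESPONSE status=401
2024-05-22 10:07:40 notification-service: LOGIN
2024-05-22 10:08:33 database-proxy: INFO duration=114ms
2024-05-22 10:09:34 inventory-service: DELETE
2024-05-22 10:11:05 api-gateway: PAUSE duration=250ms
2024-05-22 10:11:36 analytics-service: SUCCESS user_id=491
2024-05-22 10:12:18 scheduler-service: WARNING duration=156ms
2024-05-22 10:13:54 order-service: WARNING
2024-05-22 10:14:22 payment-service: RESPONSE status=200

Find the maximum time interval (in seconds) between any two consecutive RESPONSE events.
585

To find the longest gap:

1. Extract all RESPONSE events in chronological order
2. Calculate time differences between consecutive events
3. Find the maximum difference
4. Longest gap: 585 seconds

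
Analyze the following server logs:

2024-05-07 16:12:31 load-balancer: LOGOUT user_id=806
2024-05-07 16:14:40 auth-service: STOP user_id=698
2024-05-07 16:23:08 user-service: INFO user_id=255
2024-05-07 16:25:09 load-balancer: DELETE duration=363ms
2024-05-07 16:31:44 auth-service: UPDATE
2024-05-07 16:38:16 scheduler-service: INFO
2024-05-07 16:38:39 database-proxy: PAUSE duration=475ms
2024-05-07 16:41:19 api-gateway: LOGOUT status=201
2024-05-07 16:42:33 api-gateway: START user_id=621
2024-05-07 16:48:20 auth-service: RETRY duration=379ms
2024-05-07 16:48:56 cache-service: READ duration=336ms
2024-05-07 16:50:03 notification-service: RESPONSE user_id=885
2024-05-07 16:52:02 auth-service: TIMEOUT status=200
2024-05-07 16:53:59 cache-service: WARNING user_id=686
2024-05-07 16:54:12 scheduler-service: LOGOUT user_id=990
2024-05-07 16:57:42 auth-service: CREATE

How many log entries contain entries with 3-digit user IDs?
7

To find matching entries:

1. Pattern to match: entries with 3-digit user IDs
2. Scan each log entry for the pattern
3. Count matches: 7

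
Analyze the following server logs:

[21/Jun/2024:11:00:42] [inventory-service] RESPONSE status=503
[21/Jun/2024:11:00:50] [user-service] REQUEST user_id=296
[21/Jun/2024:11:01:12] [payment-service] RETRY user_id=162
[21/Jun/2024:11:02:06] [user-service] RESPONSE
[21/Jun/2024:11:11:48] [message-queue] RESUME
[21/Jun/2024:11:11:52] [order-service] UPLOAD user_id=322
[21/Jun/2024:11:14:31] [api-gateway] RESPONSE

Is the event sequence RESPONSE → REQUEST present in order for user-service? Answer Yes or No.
No

To verify sequence order:

1. Find all events in sequence RESPONSE → REQUEST for user-service
2. Extract their timestamps
3. Check if timestamps are in ascending order
4. Result: No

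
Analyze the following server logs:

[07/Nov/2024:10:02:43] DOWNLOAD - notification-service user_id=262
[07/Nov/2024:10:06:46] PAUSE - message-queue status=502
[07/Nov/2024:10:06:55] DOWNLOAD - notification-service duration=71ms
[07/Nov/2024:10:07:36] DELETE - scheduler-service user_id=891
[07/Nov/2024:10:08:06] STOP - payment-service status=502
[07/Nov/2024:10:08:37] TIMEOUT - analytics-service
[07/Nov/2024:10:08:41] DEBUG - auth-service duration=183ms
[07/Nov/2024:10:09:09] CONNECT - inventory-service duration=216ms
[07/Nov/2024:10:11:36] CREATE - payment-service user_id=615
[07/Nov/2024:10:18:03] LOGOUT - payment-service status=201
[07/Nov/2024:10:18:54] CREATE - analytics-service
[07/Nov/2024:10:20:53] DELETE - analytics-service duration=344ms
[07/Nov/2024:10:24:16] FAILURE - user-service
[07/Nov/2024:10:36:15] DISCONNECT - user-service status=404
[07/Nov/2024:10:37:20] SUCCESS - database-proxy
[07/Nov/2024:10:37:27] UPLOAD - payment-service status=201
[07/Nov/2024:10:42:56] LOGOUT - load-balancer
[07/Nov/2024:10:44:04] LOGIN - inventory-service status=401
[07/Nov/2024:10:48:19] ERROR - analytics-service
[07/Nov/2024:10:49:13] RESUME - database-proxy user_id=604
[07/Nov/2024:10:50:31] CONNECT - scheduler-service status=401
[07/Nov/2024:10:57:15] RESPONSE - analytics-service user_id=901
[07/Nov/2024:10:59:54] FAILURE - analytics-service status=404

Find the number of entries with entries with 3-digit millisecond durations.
3

To find matching entries:

1. Pattern to match: entries with 3-digit millisecond durations
2. Scan each log entry for the pattern
3. Count matches: 3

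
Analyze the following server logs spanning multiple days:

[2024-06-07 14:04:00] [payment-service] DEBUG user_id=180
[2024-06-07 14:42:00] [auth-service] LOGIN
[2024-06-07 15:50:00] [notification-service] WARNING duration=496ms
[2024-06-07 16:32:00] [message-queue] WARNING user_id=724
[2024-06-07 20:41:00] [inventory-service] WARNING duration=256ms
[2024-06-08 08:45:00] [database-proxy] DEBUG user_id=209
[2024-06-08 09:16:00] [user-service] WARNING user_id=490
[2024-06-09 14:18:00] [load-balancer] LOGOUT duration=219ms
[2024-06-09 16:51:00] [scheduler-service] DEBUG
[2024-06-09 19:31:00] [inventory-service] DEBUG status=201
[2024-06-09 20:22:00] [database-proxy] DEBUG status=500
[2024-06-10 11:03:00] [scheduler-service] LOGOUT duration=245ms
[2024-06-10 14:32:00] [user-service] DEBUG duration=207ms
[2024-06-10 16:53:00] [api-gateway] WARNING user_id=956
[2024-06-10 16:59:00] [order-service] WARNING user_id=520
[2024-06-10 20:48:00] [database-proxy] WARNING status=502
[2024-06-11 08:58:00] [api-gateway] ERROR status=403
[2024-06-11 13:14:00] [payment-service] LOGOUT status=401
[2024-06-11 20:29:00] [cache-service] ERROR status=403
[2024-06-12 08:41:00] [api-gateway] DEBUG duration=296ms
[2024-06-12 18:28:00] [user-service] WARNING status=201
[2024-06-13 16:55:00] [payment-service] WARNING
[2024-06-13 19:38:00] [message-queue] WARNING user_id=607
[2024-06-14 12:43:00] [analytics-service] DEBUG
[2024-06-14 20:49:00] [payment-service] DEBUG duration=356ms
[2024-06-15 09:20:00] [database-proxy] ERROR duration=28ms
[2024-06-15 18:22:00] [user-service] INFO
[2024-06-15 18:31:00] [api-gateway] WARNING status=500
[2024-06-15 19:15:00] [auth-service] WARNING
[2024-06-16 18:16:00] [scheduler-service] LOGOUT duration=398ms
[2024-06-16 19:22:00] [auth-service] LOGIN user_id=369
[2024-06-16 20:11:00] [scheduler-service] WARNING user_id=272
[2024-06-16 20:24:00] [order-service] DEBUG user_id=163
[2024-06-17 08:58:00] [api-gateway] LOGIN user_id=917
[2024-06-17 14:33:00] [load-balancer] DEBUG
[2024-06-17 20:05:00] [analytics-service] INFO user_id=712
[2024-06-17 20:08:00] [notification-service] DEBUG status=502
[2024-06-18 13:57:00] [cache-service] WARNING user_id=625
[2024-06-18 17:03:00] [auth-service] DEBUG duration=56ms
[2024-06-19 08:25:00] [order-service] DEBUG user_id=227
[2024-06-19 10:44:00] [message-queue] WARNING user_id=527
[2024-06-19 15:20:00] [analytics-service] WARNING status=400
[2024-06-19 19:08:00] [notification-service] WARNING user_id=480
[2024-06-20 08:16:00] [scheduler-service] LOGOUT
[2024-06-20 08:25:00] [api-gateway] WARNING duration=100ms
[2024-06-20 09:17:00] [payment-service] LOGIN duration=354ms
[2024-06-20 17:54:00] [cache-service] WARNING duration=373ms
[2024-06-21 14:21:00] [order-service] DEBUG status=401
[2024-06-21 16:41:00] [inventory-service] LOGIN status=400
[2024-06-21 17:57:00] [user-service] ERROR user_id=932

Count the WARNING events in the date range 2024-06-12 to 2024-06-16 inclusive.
6

To filter by date range:

1. Date range: 2024-06-12 through 2024-06-16, both dates inclusive
2. Filter for WARNING events whose date falls in this range
3. Count matching events: 6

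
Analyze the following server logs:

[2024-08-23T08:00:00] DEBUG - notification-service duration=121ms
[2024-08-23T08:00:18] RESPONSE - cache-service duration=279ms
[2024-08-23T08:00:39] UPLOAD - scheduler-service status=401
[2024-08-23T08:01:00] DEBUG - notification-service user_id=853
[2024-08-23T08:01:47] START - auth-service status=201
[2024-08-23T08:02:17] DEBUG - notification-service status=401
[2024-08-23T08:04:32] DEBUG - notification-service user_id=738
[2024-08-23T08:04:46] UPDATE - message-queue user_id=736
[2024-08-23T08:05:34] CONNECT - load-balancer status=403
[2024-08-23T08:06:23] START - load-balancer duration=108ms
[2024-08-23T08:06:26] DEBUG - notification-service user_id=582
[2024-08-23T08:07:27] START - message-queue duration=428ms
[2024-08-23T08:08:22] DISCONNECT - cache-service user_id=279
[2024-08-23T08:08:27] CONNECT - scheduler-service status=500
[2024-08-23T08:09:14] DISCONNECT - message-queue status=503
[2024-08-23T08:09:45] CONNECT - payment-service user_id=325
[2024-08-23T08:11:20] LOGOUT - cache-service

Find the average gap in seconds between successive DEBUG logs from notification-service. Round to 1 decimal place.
96.5

To calculate average interval:

1. Find all DEBUG events for notification-service in order
2. Calculate time gaps between consecutive events
3. Compute mean of gaps: 386 / 4 = 96.5 seconds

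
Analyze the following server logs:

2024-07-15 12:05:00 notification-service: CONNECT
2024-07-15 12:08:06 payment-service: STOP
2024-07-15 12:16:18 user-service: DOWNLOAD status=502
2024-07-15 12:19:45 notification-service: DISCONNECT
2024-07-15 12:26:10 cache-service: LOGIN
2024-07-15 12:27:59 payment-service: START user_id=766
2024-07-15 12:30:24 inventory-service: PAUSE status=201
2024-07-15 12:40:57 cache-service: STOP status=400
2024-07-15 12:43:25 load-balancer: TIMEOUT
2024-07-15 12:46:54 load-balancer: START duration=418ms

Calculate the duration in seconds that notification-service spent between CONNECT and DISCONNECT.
885

To calculate state duration:

1. Find CONNECT event for notification-service: 2024-07-15 12:05:00
2. Find DISCONNECT event for notification-service: 2024-07-15 12:19:45
3. Calculate duration: 2024-07-15 12:19:45 - 2024-07-15 12:05:00 = 885 seconds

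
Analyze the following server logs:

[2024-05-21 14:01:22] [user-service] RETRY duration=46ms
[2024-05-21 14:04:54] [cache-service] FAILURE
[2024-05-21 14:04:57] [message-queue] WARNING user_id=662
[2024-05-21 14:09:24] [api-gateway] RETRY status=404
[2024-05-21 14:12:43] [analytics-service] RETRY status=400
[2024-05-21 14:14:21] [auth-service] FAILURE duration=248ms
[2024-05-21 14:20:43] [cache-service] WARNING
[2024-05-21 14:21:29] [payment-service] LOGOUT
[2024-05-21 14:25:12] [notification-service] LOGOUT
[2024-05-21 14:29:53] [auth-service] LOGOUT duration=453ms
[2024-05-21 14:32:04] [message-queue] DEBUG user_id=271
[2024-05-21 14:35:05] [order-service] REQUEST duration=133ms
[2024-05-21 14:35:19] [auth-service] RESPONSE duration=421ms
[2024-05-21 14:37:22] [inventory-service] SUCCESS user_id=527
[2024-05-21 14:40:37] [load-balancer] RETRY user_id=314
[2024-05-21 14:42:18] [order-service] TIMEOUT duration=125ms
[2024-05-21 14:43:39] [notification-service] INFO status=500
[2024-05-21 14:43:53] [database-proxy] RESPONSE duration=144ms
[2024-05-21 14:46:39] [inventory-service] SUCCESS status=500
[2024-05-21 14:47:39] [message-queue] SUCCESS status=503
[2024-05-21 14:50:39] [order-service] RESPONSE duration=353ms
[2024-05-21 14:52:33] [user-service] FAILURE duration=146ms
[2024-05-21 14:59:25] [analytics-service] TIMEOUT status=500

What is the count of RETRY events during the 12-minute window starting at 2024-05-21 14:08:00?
2

To count events in the time window:

1. Window boundaries: 2024-05-21 14:08:00 to 2024-05-21 14:20:00
2. Filter for RETRY events within this window
3. Count matching events: 2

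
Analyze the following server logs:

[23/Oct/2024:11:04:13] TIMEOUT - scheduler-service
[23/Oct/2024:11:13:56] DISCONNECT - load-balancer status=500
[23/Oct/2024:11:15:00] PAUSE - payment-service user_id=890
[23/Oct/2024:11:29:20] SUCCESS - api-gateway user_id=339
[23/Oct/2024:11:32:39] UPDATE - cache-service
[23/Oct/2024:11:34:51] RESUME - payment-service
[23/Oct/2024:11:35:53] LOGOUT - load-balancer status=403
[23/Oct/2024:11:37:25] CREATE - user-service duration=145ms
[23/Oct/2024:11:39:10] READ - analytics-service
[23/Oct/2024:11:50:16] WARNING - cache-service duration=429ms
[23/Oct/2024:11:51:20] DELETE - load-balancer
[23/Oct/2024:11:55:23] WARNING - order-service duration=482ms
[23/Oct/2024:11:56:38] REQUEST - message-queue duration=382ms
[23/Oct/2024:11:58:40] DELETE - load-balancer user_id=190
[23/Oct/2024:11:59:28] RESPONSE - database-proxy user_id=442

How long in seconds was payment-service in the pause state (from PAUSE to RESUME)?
1191

To calculate state duration:

1. Find PAUSE event for payment-service: 23/Oct/2024:11:15:00
2. Find RESUME event for payment-service: 23/Oct/2024:11:34:51
3. Calculate duration: 23/Oct/2024:11:34:51 - 23/Oct/2024:11:15:00 = 1191 seconds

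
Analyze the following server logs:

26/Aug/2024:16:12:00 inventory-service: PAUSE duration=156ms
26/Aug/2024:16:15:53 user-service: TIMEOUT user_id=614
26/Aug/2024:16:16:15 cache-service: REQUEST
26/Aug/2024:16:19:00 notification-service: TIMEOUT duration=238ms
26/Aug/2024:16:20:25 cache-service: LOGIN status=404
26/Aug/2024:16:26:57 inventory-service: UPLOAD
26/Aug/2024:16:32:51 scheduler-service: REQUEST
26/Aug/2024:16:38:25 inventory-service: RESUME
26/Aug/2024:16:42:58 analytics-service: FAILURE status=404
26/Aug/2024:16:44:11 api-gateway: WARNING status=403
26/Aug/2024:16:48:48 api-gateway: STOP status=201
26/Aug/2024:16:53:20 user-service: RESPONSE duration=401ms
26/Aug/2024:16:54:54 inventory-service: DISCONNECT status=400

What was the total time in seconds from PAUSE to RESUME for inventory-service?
1585

To calculate state duration:

1. Find PAUSE event for inventory-service: 26/Aug/2024:16:12:00
2. Find RESUME event for inventory-service: 26/Aug/2024:16:38:25
3. Calculate duration: 26/Aug/2024:16:38:25 - 26/Aug/2024:16:12:00 = 1585 seconds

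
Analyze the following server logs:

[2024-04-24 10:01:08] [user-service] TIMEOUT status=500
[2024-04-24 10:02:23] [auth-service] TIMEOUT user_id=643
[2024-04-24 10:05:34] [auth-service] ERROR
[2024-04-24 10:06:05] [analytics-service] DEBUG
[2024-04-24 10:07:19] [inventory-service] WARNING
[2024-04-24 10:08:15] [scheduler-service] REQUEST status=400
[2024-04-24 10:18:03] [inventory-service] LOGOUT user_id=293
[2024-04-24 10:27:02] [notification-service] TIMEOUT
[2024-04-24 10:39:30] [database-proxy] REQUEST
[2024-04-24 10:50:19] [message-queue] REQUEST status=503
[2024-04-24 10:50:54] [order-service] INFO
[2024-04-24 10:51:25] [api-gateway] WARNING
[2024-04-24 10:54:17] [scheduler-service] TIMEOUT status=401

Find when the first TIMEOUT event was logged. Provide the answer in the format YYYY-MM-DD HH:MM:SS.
2024-04-24 10:01:08

To find the first event:

1. Filter for all TIMEOUT events
2. Sort by timestamp
3. Select the first one
4. Timestamp: 2024-04-24 10:01:08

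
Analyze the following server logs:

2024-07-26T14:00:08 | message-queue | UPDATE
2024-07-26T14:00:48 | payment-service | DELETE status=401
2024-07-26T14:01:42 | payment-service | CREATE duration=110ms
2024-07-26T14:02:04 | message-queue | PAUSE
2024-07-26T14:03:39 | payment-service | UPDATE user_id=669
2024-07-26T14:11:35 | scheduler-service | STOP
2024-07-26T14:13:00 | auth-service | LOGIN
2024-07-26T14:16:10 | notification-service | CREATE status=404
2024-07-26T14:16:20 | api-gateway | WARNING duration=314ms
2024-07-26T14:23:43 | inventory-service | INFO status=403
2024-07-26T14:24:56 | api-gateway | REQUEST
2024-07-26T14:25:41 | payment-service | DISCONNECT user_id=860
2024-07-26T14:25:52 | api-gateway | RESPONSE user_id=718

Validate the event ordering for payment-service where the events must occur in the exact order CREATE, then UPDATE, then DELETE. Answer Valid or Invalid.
Invalid

To validate ordering:

1. Required order: CREATE → UPDATE → DELETE
2. Rule: the events must occur in the exact order CREATE, then UPDATE, then DELETE
3. Check actual order of events for payment-service
4. Result: Invalid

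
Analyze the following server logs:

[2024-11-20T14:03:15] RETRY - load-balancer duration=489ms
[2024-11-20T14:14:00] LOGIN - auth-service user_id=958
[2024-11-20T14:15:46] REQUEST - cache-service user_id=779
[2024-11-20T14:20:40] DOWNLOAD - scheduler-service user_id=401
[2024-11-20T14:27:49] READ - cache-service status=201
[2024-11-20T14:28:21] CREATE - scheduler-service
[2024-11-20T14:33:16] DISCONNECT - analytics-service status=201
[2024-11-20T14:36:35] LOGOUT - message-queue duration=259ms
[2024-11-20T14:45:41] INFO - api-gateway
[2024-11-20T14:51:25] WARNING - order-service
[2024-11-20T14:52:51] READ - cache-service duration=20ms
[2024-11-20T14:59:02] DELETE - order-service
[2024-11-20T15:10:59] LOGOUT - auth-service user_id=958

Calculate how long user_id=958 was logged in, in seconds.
3419

To calculate session duration:

1. Find LOGIN event for user_id=958: 2024-11-20T14:14:00
2. Find LOGOUT event for user_id=958: 2024-11-20T15:10:59
3. Session duration: 2024-11-20T15:10:59 - 2024-11-20T14:14:00 = 3419 seconds (56 minutes)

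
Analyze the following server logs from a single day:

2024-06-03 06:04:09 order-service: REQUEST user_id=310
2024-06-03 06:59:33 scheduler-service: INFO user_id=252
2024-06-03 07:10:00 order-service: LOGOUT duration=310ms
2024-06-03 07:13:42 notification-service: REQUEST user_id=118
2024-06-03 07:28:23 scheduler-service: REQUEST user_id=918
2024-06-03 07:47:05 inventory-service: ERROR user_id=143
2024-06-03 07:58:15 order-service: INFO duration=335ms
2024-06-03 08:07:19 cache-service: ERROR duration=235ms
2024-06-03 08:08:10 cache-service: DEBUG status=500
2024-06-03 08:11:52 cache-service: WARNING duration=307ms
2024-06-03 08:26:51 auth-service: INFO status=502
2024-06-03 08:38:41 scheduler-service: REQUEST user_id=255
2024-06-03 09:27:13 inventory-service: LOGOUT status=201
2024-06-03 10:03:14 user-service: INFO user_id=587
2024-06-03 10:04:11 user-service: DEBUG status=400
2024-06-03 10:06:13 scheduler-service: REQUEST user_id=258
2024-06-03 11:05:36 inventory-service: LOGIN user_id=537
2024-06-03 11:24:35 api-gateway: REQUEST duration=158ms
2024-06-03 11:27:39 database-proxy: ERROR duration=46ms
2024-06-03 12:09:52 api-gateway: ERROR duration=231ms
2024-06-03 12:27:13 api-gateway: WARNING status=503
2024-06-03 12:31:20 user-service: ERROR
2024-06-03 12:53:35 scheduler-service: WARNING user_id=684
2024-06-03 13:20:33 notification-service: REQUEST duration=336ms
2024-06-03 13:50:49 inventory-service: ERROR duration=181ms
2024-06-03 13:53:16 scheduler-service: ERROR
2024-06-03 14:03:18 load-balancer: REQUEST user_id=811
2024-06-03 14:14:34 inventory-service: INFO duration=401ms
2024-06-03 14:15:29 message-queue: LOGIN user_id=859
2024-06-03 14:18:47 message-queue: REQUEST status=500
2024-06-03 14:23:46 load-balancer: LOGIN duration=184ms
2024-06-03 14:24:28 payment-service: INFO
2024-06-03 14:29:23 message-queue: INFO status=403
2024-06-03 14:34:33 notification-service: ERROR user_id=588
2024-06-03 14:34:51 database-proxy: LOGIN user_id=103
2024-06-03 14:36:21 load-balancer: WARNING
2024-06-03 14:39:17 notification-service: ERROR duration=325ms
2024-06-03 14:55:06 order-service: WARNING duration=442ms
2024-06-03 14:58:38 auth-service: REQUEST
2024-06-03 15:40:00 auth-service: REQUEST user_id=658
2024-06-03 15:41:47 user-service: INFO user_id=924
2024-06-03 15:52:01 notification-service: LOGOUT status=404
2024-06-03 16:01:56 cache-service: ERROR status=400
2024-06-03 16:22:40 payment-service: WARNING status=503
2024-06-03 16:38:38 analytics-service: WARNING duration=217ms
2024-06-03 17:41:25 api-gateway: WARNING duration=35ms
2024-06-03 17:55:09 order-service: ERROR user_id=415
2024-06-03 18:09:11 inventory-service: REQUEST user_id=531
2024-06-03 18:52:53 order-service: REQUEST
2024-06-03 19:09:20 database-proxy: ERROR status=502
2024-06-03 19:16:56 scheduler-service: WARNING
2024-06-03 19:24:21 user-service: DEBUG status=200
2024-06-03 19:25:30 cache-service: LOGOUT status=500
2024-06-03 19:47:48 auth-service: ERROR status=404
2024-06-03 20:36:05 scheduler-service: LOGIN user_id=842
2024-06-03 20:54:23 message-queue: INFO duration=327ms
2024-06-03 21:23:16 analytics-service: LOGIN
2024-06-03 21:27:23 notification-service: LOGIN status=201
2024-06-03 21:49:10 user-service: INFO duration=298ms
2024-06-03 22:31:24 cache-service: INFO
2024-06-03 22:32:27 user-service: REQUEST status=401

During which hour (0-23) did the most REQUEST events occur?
14

To find the peak hour:

1. Group all REQUEST events by hour
2. Count events in each hour
3. Find hour with maximum count
4. Peak hour: 14 (with 3 events)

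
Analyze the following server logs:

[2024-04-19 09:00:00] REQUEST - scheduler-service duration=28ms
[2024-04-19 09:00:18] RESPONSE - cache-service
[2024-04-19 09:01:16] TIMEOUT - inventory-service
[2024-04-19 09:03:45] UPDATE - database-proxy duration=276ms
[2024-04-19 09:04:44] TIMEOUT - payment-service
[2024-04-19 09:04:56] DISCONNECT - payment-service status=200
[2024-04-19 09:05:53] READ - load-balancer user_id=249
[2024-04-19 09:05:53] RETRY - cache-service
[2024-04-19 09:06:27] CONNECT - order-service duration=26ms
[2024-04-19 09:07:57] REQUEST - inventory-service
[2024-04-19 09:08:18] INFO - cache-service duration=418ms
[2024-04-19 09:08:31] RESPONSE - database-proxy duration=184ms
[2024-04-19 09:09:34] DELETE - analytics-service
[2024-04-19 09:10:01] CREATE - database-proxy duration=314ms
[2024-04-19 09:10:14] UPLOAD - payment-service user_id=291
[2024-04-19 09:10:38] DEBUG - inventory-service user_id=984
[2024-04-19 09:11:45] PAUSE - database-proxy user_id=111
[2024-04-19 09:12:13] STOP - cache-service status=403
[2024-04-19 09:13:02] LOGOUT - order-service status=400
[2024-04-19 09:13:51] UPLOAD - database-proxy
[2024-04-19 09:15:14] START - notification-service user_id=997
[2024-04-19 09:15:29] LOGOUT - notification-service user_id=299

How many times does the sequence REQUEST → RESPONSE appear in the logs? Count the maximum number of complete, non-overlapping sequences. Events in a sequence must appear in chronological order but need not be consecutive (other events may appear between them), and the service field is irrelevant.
2

To count sequences:

1. Look for pattern: REQUEST → RESPONSE
2. Greedily scan the log in chronological order, matching each sequence element in turn (ignoring service)
3. Each time the full pattern completes, increment the count and restart matching from the next event
4. Complete non-overlapping sequences found: 2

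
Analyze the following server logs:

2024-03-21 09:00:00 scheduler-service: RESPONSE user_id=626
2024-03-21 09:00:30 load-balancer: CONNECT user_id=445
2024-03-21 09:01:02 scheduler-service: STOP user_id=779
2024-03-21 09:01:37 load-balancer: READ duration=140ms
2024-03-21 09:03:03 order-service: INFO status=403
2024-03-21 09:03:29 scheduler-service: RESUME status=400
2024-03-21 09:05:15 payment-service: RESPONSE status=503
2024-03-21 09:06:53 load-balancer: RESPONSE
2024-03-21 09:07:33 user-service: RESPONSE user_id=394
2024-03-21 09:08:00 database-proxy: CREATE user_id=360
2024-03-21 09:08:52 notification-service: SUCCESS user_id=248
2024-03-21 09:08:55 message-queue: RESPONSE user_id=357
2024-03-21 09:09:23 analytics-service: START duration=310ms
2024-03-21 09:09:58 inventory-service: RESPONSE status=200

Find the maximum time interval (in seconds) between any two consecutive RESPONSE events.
315

To find the longest gap:

1. Extract all RESPONSE events in chronological order
2. Calculate time differences between consecutive events
3. Find the maximum difference
4. Longest gap: 315 seconds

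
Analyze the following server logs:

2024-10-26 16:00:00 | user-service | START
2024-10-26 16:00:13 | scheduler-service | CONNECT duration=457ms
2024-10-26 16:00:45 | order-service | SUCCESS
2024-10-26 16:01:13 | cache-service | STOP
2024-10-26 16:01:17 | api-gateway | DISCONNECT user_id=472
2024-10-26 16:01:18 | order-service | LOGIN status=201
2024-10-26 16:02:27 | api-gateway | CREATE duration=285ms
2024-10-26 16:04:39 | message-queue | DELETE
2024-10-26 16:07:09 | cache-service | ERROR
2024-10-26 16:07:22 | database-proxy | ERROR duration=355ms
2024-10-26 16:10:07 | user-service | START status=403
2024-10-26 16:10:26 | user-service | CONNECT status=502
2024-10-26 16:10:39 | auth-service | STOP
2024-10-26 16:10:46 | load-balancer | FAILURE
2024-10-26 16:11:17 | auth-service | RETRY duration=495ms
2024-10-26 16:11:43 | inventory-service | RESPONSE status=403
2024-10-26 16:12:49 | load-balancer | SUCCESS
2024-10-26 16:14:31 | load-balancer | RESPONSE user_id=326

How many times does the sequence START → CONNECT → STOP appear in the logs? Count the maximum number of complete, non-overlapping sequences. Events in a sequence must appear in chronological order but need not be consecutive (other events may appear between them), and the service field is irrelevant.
2

To count sequences:

1. Look for pattern: START → CONNECT → STOP
2. Greedily scan the log in chronological order, matching each sequence element in turn (ignoring service)
3. Each time the full pattern completes, increment the count and restart matching from the next event
4. Complete non-overlapping sequences found: 2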